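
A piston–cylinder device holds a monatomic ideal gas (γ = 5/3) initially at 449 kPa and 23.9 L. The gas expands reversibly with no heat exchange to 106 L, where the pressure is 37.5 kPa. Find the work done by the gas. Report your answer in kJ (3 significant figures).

Adiabatic: W = (P₁V₁ − P₂V₂)/(γ − 1) with γ = 5/3.
P₁V₁ = 10731 J, P₂V₂ = 3975 J.
W = (10731 − 3975) / 0.6667 = 10134 J.

W ≈ 10.1 kJ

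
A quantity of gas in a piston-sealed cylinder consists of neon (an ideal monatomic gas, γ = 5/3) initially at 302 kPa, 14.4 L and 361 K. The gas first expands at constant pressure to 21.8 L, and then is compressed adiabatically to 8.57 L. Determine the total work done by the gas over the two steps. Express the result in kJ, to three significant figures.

W_total ≈ -6.29 kJ

Step 1 (isobaric): W = PΔV = (302 kPa)(21.8 − 14.4 L) = 2235 J.
After step 1: P = 302 kPa, V = 21.8 L, T = 546.5 K.
Step 2 (adiabatic): W = (P₁V₁ − P₂V₂)/(γ−1) = (6584 − 12268)/0.667 = -8527 J.
W_total = 2235 − 8527 = -6292 J.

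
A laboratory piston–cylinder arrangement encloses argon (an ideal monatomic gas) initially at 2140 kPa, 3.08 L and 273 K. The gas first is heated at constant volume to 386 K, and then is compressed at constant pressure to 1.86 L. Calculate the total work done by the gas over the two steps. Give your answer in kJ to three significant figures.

W_total ≈ -3.69 kJ

Step 1 (isochoric): W = 0 (constant volume).
After step 1: P = 3026 kPa (V unchanged).
Step 2 (isobaric): W = PΔV = (3026 kPa)(1.86 − 3.08 L) = -3691 J.
W_total = 0 − 3691 = -3691 J.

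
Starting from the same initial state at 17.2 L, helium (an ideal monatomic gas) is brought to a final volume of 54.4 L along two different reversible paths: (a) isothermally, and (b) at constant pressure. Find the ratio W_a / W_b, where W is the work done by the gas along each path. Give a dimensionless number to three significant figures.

W_a / W_b ≈ 0.532

Path (a) isothermal: W = P₁V₁ ln(V₂/V₁) → W_a/(P₁V₁) = 1.151.
Path (b) isobaric: W = P₁(V₂ − V₁) → W_b/(P₁V₁) = 2.163.
W_a / W_b = 1.151 / 2.163 = 0.5324.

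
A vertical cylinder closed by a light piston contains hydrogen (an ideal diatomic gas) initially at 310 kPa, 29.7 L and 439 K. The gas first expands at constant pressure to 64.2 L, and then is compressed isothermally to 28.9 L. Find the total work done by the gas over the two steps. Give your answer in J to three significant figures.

Step 1 (isobaric): W = PΔV = (310 kPa)(64.2 − 29.7 L) = 10695 J.
After step 1: P = 310 kPa, V = 64.2 L, T = 948.9 K.
Step 2 (isothermal): W = P₁V₁ ln(V₂/V₁) = (19902) ln(28.9/64.2) = -15885 J.
W_total = 10695 − 15885 = -5190 J.

W_total ≈ -5190 J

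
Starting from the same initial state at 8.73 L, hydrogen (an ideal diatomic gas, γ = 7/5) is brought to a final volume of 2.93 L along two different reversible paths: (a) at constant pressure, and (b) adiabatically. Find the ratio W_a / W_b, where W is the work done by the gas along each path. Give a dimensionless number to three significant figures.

Path (a) isobaric: W = P₁(V₂ − V₁) → W_a/(P₁V₁) = -0.6644.
Path (b) adiabatic: W = P₁V₁(1 − (V₁/V₂)^(γ−1))/(γ−1) → W_b/(P₁V₁) = -1.369.
W_a / W_b = -0.6644 / -1.369 = 0.4853.

W_a / W_b ≈ 0.485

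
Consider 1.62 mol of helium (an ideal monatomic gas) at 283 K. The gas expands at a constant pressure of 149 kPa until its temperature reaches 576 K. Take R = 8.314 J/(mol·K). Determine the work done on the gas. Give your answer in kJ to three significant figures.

W ≈ -3.95 kJ

Isobaric: W = P ΔV = nR ΔT.
W = (1.62)(8.314)(576 − 283) = 3946 J.
Work on gas = −W_by = -3946 J.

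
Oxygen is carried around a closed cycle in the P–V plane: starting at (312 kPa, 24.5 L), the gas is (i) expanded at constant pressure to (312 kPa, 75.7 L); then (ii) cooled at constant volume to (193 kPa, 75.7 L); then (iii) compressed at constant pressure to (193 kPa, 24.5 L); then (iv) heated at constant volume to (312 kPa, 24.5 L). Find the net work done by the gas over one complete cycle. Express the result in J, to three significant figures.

Constant-volume legs do no work.
W(i) = (312)(75.7 − 24.5) = 15974 J; W(iii) = (193)(24.5 − 75.7) = -9882 J.
W_net = 15974 − 9882 = 6093 J (the clockwise enclosed area).

W_net ≈ 6090 J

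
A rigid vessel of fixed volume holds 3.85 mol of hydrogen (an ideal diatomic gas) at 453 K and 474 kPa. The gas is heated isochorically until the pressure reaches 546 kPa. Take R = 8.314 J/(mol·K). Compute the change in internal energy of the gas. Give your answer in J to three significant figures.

ΔU ≈ 5510 J

Constant volume ⇒ W = 0, so Q = ΔU = nCᵥΔT with Cᵥ = 5R/2 = 20.79 J/(mol·K).
At constant V, T₂/T₁ = P₂/P₁ ⇒ ΔT = T₁(P₂/P₁ − 1) = 453·(546/474 − 1) = 68.81 K.
ΔU = (3.85)(20.79)(68.81) = 5506 J.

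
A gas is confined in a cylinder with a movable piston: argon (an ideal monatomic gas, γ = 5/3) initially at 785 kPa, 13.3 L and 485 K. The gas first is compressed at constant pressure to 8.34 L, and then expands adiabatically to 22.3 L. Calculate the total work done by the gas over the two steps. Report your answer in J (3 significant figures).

Step 1 (isobaric): W = PΔV = (785 kPa)(8.34 − 13.3 L) = -3894 J.
After step 1: P = 785 kPa, V = 8.34 L, T = 304.1 K.
Step 2 (adiabatic): W = (P₁V₁ − P₂V₂)/(γ−1) = (6547 − 3398)/0.667 = 4723 J.
W_total = -3894 + 4723 = 829.1 J.

W_total ≈ 829 J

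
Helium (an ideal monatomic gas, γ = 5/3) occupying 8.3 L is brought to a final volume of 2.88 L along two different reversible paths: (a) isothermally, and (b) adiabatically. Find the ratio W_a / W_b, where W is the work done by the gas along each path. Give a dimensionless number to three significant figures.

W_a / W_b ≈ 0.688

Path (a) isothermal: W = P₁V₁ ln(V₂/V₁) → W_a/(P₁V₁) = -1.058.
Path (b) adiabatic: W = P₁V₁(1 − (V₁/V₂)^(γ−1))/(γ−1) → W_b/(P₁V₁) = -1.538.
W_a / W_b = -1.058 / -1.538 = 0.6883.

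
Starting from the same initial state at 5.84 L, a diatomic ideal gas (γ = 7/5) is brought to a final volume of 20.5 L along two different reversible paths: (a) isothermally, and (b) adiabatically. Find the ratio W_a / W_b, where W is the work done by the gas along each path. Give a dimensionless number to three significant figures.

W_a / W_b ≈ 1.27

Path (a) isothermal: W = P₁V₁ ln(V₂/V₁) → W_a/(P₁V₁) = 1.256.
Path (b) adiabatic: W = P₁V₁(1 − (V₁/V₂)^(γ−1))/(γ−1) → W_b/(P₁V₁) = 0.9871.
W_a / W_b = 1.256 / 0.9871 = 1.272.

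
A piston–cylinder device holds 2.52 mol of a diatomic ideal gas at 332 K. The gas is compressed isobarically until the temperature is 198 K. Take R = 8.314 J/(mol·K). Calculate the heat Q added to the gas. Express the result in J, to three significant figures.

Q ≈ -9830 J

Isobaric: W = nRΔT = (2.52)(8.314)(-134) = -2807 J.
ΔU = nCᵥΔT with Cᵥ = 5R/2: ΔU = (2.52)(20.79)(-134) = -7019 J.
Q = ΔU + W = -7019 − 2807 = -9826 J.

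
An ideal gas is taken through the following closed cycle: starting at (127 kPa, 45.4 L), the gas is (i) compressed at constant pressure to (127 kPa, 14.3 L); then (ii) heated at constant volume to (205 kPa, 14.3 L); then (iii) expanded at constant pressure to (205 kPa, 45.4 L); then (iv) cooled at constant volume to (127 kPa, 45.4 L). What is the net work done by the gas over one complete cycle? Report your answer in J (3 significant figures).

W_net ≈ 2430 J

Constant-volume legs do no work.
W(i) = (127)(14.3 − 45.4) = -3950 J; W(iii) = (205)(45.4 − 14.3) = 6376 J.
W_net = -3950 + 6376 = 2426 J (the clockwise enclosed area).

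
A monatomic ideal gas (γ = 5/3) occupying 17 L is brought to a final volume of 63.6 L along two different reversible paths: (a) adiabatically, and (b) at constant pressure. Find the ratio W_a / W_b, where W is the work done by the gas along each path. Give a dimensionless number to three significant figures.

Path (a) adiabatic: W = P₁V₁(1 − (V₁/V₂)^(γ−1))/(γ−1) → W_a/(P₁V₁) = 0.8776.
Path (b) isobaric: W = P₁(V₂ − V₁) → W_b/(P₁V₁) = 2.741.
W_a / W_b = 0.8776 / 2.741 = 0.3201.

W_a / W_b ≈ 0.320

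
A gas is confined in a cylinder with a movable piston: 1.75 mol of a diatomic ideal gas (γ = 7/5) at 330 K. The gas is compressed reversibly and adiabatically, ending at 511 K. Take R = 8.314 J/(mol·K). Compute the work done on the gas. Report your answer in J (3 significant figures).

W ≈ 6580 J

Adiabatic ⇒ Q = 0, so W_by = −ΔU = nCᵥ(T₁ − T₂).
Cᵥ = 5R/2 = 20.79 J/(mol·K).
W = (1.75)(20.79)(330 − 511) = -6584 J.
Work on gas = −W_by = 6584 J.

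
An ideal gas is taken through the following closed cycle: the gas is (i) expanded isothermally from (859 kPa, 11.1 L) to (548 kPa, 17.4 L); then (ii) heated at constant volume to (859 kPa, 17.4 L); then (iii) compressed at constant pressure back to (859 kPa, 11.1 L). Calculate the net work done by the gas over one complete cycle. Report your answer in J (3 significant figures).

Leg (i): W = PᵢVᵢ ln(V_f/Vᵢ) = (9535) ln(17.4/11.1) = 4286 J.
Leg (ii): W = 0.
Leg (iii): W = PΔV = (859)(11.1 − 17.4) = -5412 J.
W_net = 4286 − 5412 = -1126 J.

W_net ≈ -1130 J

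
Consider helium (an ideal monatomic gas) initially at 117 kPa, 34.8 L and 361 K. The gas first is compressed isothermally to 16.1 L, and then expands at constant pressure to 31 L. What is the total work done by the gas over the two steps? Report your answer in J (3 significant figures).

W_total ≈ 630 J

Step 1 (isothermal): W = P₁V₁ ln(V₂/V₁) = (4072) ln(16.1/34.8) = -3138 J.
After step 1: P = 252.9 kPa, V = 16.1 L, T = 361 K.
Step 2 (isobaric): W = PΔV = (252.9 kPa)(31 − 16.1 L) = 3768 J.
W_total = -3138 + 3768 = 629.7 J.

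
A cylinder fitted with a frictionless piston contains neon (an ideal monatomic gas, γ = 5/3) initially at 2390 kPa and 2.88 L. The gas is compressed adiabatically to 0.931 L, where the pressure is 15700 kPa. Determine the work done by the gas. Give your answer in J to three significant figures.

Adiabatic: W = (P₁V₁ − P₂V₂)/(γ − 1) with γ = 5/3.
P₁V₁ = 6883 J, P₂V₂ = 14617 J.
W = (6883 − 14617) / 0.6667 = -11600 J.

W ≈ -11600 J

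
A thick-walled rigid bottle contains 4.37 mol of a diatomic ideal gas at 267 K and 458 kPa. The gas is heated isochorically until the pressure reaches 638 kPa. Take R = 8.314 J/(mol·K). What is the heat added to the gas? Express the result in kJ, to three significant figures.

Constant volume ⇒ W = 0, so Q = ΔU = nCᵥΔT with Cᵥ = 5R/2 = 20.79 J/(mol·K).
At constant V, T₂/T₁ = P₂/P₁ ⇒ ΔT = T₁(P₂/P₁ − 1) = 267·(638/458 − 1) = 104.9 K.
ΔU = (4.37)(20.79)(104.9) = 9531 J.

Q ≈ 9.53 kJ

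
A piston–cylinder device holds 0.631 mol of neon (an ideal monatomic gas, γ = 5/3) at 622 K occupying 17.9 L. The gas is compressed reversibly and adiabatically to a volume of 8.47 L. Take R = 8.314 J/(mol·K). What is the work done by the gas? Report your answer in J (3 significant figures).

Adiabatic: TV^(γ−1) = const with γ = 5/3.
T₂ = T₁ (V₁/V₂)^(γ−1) = 622 × (17.9/8.47)^0.667 = 622 × 1.647 = 1024 K.
W_by = nCᵥ(T₁ − T₂) = (0.631)(12.47)(622 − 1024) = -3166 J.

W ≈ -3170 J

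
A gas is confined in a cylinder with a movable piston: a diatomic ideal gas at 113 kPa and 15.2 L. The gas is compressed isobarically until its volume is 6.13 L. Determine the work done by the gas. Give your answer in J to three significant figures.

Isobaric: W = P ΔV.
W = (113 kPa)(6.13 − 15.2 L) = (113)(-9.07) = -1025 J.

W ≈ -1020 J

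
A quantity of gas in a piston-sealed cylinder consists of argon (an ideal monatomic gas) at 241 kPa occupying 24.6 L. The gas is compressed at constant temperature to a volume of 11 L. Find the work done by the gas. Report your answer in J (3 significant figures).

W ≈ -4770 J

Isothermal: W = nRT ln(V₂/V₁) = P₁V₁ ln(V₂/V₁).
P₁V₁ = (241 kPa)(24.6 L) = 5929 J.
W = 5929 × ln(11/24.6) = 5929 × -0.8049
W_by_gas = -4772 J.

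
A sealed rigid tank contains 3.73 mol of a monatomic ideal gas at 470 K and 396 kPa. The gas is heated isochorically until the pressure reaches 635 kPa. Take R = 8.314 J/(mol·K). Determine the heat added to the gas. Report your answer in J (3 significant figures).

Constant volume ⇒ W = 0, so Q = ΔU = nCᵥΔT with Cᵥ = 3R/2 = 12.47 J/(mol·K).
At constant V, T₂/T₁ = P₂/P₁ ⇒ ΔT = T₁(P₂/P₁ − 1) = 470·(635/396 − 1) = 283.7 K.
ΔU = (3.73)(12.47)(283.7) = 13195 J.

Q ≈ 13200 J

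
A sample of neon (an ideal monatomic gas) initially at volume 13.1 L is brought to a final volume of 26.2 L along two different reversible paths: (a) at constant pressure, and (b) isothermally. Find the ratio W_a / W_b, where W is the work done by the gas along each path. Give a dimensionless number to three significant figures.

Path (a) isobaric: W = P₁(V₂ − V₁) → W_a/(P₁V₁) = 1.
Path (b) isothermal: W = P₁V₁ ln(V₂/V₁) → W_b/(P₁V₁) = 0.6931.
W_a / W_b = 1 / 0.6931 = 1.443.

W_a / W_b ≈ 1.44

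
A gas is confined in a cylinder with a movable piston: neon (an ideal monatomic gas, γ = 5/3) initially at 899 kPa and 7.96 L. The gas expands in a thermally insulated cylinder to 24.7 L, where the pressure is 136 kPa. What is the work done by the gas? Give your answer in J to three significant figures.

W ≈ 5700 J

Adiabatic: W = (P₁V₁ − P₂V₂)/(γ − 1) with γ = 5/3.
P₁V₁ = 7156 J, P₂V₂ = 3359 J.
W = (7156 − 3359) / 0.6667 = 5695 J.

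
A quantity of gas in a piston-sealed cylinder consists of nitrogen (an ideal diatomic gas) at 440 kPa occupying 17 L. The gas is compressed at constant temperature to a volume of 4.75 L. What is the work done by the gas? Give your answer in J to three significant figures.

W ≈ -9540 J

Isothermal: W = nRT ln(V₂/V₁) = P₁V₁ ln(V₂/V₁).
P₁V₁ = (440 kPa)(17 L) = 7480 J.
W = 7480 × ln(4.75/17) = 7480 × -1.275
W_by_gas = -9538 J.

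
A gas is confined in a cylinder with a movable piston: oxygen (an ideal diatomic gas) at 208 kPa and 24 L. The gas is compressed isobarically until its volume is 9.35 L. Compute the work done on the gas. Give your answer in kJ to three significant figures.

W ≈ 3.05 kJ

Isobaric: W = P ΔV.
W = (208 kPa)(9.35 − 24 L) = (208)(-14.65) = -3047 J.
Work on gas = −W_by = 3047 J.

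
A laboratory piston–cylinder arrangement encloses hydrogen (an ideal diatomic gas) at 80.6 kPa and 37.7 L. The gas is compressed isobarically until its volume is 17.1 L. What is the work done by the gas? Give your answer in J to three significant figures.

W ≈ -1660 J

Isobaric: W = P ΔV.
W = (80.6 kPa)(17.1 − 37.7 L) = (80.6)(-20.6) = -1660 J.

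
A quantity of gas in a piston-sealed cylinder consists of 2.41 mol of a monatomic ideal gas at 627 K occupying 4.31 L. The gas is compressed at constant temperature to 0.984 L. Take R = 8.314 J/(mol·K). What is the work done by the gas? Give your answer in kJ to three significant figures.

W ≈ -18.6 kJ

Isothermal: W = nRT ln(V₂/V₁).
W = (2.41)(8.314)(627) × ln(0.984/4.31)
  = 12563 × -1.477
W_by_gas = -18556 J.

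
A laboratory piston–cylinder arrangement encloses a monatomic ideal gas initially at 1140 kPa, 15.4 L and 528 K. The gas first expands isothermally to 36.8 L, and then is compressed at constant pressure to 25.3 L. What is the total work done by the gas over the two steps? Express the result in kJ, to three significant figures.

W_total ≈ 9.81 kJ

Step 1 (isothermal): W = P₁V₁ ln(V₂/V₁) = (17556) ln(36.8/15.4) = 15294 J.
After step 1: P = 477.1 kPa, V = 36.8 L, T = 528 K.
Step 2 (isobaric): W = PΔV = (477.1 kPa)(25.3 − 36.8 L) = -5486 J.
W_total = 15294 − 5486 = 9807 J.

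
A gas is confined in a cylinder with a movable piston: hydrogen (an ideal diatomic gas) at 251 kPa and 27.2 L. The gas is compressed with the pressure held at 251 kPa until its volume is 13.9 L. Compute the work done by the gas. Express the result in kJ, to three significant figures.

W ≈ -3.34 kJ

Isobaric: W = P ΔV.
W = (251 kPa)(13.9 − 27.2 L) = (251)(-13.3) = -3338 J.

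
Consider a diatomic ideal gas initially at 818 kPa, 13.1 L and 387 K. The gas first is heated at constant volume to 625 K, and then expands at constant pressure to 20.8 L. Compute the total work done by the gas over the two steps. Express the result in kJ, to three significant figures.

W_total ≈ 10.2 kJ

Step 1 (isochoric): W = 0 (constant volume).
After step 1: P = 1321 kPa (V unchanged).
Step 2 (isobaric): W = PΔV = (1321 kPa)(20.8 − 13.1 L) = 10172 J.
W_total = 0 + 10172 = 10172 J.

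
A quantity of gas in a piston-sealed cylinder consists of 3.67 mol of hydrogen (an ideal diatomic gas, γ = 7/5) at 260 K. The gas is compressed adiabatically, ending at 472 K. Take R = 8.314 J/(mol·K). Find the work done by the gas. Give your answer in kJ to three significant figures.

W ≈ -16.2 kJ

Adiabatic ⇒ Q = 0, so W_by = −ΔU = nCᵥ(T₁ − T₂).
Cᵥ = 5R/2 = 20.79 J/(mol·K).
W = (3.67)(20.79)(260 − 472) = -16172 J.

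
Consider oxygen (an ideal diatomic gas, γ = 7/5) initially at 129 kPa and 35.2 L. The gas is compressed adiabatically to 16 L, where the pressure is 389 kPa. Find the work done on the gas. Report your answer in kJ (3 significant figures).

Adiabatic: W = (P₁V₁ − P₂V₂)/(γ − 1) with γ = 7/5.
P₁V₁ = 4541 J, P₂V₂ = 6224 J.
W = (4541 − 6224) / 0.4 = -4208 J.
Work on gas = −W_by = 4208 J.

W ≈ 4.21 kJ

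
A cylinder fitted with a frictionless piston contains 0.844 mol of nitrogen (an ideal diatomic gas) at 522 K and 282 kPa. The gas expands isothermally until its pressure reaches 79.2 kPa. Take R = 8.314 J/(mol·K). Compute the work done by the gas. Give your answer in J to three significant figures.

Isothermal process: W = nRT ln(V₂/V₁) = nRT ln(P₁/P₂).
W = (0.844)(8.314)(522) × ln(282/79.2)
  = 3663 × ln(3.561) = 3663 × 1.27
W_by_gas = 4652 J.

W ≈ 4650 J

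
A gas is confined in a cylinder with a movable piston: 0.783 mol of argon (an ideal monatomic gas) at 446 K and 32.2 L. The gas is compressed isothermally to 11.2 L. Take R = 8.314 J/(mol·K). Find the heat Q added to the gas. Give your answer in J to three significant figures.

Q ≈ -3070 J

Isothermal ⇒ ΔU = 0, so Q = W = nRT ln(V₂/V₁).
Q = (0.783)(8.314)(446) ln(11.2/32.2) = 2903 × -1.056 = -3066 J.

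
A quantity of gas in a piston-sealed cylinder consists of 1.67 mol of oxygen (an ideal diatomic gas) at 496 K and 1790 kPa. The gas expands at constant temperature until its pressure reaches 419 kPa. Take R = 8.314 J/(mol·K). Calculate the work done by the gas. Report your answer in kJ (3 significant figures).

W ≈ 10.0 kJ

Isothermal process: W = nRT ln(V₂/V₁) = nRT ln(P₁/P₂).
W = (1.67)(8.314)(496) × ln(1790/419)
  = 6887 × ln(4.272) = 6887 × 1.452
W_by_gas = 10000 J.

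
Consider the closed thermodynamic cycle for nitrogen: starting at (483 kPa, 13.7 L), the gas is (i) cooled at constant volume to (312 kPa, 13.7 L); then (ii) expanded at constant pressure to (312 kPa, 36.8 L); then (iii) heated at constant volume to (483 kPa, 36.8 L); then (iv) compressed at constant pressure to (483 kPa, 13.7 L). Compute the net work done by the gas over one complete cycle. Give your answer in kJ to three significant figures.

W_net ≈ -3.95 kJ

Constant-volume legs do no work.
W(ii) = (312)(36.8 − 13.7) = 7207 J; W(iv) = (483)(13.7 − 36.8) = -11157 J.
W_net = 7207 − 11157 = -3950 J (the counter-clockwise enclosed area).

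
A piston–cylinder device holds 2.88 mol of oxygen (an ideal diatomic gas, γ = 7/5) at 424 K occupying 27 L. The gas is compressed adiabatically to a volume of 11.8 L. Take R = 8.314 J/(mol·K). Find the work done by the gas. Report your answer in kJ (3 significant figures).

Adiabatic: TV^(γ−1) = const with γ = 7/5.
T₂ = T₁ (V₁/V₂)^(γ−1) = 424 × (27/11.8)^0.4 = 424 × 1.392 = 590.4 K.
W_by = nCᵥ(T₁ − T₂) = (2.88)(20.79)(424 − 590.4) = -9962 J.

W ≈ -9.96 kJ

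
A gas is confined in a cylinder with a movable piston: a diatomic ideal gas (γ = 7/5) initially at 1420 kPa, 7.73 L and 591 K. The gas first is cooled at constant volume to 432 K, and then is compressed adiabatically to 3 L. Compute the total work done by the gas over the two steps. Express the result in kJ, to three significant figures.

W_total ≈ -9.23 kJ

Step 1 (isochoric): W = 0 (constant volume).
After step 1: P = 1038 kPa (V unchanged).
Step 2 (adiabatic): W = (P₁V₁ − P₂V₂)/(γ−1) = (8024 − 11716)/0.4 = -9232 J.
W_total = 0 − 9232 = -9232 J.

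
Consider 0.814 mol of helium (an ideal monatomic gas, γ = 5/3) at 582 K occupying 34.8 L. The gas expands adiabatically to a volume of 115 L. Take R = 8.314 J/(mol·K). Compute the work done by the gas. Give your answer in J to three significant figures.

W ≈ 3250 J

Adiabatic: TV^(γ−1) = const with γ = 5/3.
T₂ = T₁ (V₁/V₂)^(γ−1) = 582 × (34.8/115)^0.667 = 582 × 0.4507 = 262.3 K.
W_by = nCᵥ(T₁ − T₂) = (0.814)(12.47)(582 − 262.3) = 3245 J.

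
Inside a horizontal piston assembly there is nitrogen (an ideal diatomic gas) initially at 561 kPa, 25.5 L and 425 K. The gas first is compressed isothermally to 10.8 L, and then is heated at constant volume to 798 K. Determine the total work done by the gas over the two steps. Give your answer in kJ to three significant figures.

Step 1 (isothermal): W = P₁V₁ ln(V₂/V₁) = (14306) ln(10.8/25.5) = -12290 J.
Step 2 (isochoric): W = 0 (constant volume).
W_total = -12290 + 0 = -12290 J.

W_total ≈ -12.3 kJ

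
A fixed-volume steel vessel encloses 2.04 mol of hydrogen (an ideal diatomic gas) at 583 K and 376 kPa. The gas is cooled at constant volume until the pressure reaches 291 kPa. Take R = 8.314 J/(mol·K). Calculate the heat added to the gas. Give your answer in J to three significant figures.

Q ≈ -5590 J

Constant volume ⇒ W = 0, so Q = ΔU = nCᵥΔT with Cᵥ = 5R/2 = 20.79 J/(mol·K).
At constant V, T₂/T₁ = P₂/P₁ ⇒ ΔT = T₁(P₂/P₁ − 1) = 583·(291/376 − 1) = -131.8 K.
ΔU = (2.04)(20.79)(-131.8) = -5588 J.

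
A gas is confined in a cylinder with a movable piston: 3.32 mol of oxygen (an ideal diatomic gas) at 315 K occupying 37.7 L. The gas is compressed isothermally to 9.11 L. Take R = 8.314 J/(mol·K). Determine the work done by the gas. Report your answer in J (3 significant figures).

W ≈ -12300 J

Isothermal: W = nRT ln(V₂/V₁).
W = (3.32)(8.314)(315) × ln(9.11/37.7)
  = 8695 × -1.42
W_by_gas = -12349 J.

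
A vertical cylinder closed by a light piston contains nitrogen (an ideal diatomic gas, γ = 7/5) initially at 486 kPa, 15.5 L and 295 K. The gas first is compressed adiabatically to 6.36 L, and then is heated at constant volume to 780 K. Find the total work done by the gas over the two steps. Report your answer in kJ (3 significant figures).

W_total ≈ -8.06 kJ

Step 1 (adiabatic): W = (P₁V₁ − P₂V₂)/(γ−1) = (7533 − 10758)/0.4 = -8062 J.
Step 2 (isochoric): W = 0 (constant volume).
W_total = -8062 + 0 = -8062 J.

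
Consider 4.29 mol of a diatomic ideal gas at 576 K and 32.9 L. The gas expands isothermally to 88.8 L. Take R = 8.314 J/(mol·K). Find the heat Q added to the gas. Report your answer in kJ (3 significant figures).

Q ≈ 20.4 kJ

Isothermal ⇒ ΔU = 0, so Q = W = nRT ln(V₂/V₁).
Q = (4.29)(8.314)(576) ln(88.8/32.9) = 20544 × 0.9929 = 20399 J.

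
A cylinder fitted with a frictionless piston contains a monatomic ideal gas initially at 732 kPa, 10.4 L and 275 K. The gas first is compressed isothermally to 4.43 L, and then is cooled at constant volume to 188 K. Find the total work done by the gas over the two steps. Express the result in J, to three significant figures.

Step 1 (isothermal): W = P₁V₁ ln(V₂/V₁) = (7613) ln(4.43/10.4) = -6497 J.
Step 2 (isochoric): W = 0 (constant volume).
W_total = -6497 + 0 = -6497 J.

W_total ≈ -6500 J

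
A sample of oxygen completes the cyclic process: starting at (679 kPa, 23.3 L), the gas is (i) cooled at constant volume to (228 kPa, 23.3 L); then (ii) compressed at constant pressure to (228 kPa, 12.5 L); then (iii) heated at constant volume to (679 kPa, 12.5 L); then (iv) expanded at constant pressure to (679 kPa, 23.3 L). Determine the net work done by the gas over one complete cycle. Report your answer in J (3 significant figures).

Constant-volume legs do no work.
W(ii) = (228)(12.5 − 23.3) = -2462 J; W(iv) = (679)(23.3 − 12.5) = 7333 J.
W_net = -2462 + 7333 = 4871 J (the clockwise enclosed area).

W_net ≈ 4870 J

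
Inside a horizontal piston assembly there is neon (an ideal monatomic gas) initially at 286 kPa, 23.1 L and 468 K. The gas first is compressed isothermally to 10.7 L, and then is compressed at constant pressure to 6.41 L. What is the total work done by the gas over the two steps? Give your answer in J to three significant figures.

W_total ≈ -7730 J

Step 1 (isothermal): W = P₁V₁ ln(V₂/V₁) = (6607) ln(10.7/23.1) = -5084 J.
After step 1: P = 617.4 kPa, V = 10.7 L, T = 468 K.
Step 2 (isobaric): W = PΔV = (617.4 kPa)(6.41 − 10.7 L) = -2649 J.
W_total = -5084 − 2649 = -7733 J.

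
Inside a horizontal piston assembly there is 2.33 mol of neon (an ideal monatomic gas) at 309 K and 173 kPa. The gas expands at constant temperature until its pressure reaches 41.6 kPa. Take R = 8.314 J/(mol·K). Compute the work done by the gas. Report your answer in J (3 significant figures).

W ≈ 8530 J

Isothermal process: W = nRT ln(V₂/V₁) = nRT ln(P₁/P₂).
W = (2.33)(8.314)(309) × ln(173/41.6)
  = 5986 × ln(4.159) = 5986 × 1.425
W_by_gas = 8531 J.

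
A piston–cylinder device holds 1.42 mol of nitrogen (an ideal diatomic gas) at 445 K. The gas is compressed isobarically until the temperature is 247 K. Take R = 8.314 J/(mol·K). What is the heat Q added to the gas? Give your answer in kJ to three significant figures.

Q ≈ -8.18 kJ

Isobaric: W = nRΔT = (1.42)(8.314)(-198) = -2338 J.
ΔU = nCᵥΔT with Cᵥ = 5R/2: ΔU = (1.42)(20.79)(-198) = -5844 J.
Q = ΔU + W = -5844 − 2338 = -8181 J.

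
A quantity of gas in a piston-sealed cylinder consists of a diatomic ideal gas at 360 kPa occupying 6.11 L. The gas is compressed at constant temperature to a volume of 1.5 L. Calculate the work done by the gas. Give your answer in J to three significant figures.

Isothermal: W = nRT ln(V₂/V₁) = P₁V₁ ln(V₂/V₁).
P₁V₁ = (360 kPa)(6.11 L) = 2200 J.
W = 2200 × ln(1.5/6.11) = 2200 × -1.404
W_by_gas = -3089 J.

W ≈ -3090 J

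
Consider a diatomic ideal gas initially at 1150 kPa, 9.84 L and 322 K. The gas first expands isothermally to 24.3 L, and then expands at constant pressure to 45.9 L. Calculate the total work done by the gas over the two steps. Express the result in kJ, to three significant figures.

W_total ≈ 20.3 kJ

Step 1 (isothermal): W = P₁V₁ ln(V₂/V₁) = (11316) ln(24.3/9.84) = 10230 J.
After step 1: P = 465.7 kPa, V = 24.3 L, T = 322 K.
Step 2 (isobaric): W = PΔV = (465.7 kPa)(45.9 − 24.3 L) = 10059 J.
W_total = 10230 + 10059 = 20289 J.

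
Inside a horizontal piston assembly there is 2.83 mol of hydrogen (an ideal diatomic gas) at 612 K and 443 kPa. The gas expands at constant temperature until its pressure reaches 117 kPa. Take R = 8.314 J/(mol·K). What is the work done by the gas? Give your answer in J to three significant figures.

W ≈ 19200 J

Isothermal process: W = nRT ln(V₂/V₁) = nRT ln(P₁/P₂).
W = (2.83)(8.314)(612) × ln(443/117)
  = 14400 × ln(3.786) = 14400 × 1.331
W_by_gas = 19171 J.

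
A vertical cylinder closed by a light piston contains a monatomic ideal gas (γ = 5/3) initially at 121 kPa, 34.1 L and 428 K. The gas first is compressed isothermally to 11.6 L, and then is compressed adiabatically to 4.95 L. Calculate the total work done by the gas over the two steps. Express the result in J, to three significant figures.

Step 1 (isothermal): W = P₁V₁ ln(V₂/V₁) = (4126) ln(11.6/34.1) = -4449 J.
After step 1: P = 355.7 kPa, V = 11.6 L, T = 428 K.
Step 2 (adiabatic): W = (P₁V₁ − P₂V₂)/(γ−1) = (4126 − 7280)/0.667 = -4730 J.
W_total = -4449 − 4730 = -9179 J.

W_total ≈ -9180 J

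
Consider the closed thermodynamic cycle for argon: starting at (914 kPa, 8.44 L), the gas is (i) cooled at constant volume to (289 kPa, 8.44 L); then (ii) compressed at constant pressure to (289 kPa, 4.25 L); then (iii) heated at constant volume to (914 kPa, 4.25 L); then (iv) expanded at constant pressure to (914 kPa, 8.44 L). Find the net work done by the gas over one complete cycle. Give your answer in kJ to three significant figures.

Constant-volume legs do no work.
W(ii) = (289)(4.25 − 8.44) = -1211 J; W(iv) = (914)(8.44 − 4.25) = 3830 J.
W_net = -1211 + 3830 = 2619 J (the clockwise enclosed area).

W_net ≈ 2.62 kJ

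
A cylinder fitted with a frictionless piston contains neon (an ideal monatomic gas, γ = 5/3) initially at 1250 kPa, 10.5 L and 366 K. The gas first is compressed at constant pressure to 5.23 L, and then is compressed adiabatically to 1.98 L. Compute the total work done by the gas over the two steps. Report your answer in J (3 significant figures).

Step 1 (isobaric): W = PΔV = (1250 kPa)(5.23 − 10.5 L) = -6587 J.
After step 1: P = 1250 kPa, V = 5.23 L, T = 182.3 K.
Step 2 (adiabatic): W = (P₁V₁ − P₂V₂)/(γ−1) = (6538 − 12492)/0.667 = -8932 J.
W_total = -6587 − 8932 = -15519 J.

W_total ≈ -15500 J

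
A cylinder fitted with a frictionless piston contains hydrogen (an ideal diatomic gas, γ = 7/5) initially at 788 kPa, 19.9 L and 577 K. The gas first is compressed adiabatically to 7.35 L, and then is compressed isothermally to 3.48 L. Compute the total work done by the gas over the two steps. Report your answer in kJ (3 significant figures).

W_total ≈ -36.7 kJ

Step 1 (adiabatic): W = (P₁V₁ − P₂V₂)/(γ−1) = (15681 − 23356)/0.4 = -19188 J.
After step 1: P = 3178 kPa, V = 7.35 L, T = 859.4 K.
Step 2 (isothermal): W = P₁V₁ ln(V₂/V₁) = (23356) ln(3.48/7.35) = -17463 J.
W_total = -19188 − 17463 = -36651 J.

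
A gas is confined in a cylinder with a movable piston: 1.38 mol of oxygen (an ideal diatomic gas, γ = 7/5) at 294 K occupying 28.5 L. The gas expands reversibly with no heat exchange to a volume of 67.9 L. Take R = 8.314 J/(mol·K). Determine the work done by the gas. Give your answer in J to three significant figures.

Adiabatic: TV^(γ−1) = const with γ = 7/5.
T₂ = T₁ (V₁/V₂)^(γ−1) = 294 × (28.5/67.9)^0.4 = 294 × 0.7066 = 207.7 K.
W_by = nCᵥ(T₁ − T₂) = (1.38)(20.79)(294 − 207.7) = 2474 J.

W ≈ 2470 J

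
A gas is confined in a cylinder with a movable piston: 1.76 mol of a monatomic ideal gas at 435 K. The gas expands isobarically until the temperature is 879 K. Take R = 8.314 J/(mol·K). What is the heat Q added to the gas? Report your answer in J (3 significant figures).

Q ≈ 16200 J

Isobaric: W = nRΔT = (1.76)(8.314)(444) = 6497 J.
ΔU = nCᵥΔT with Cᵥ = 3R/2: ΔU = (1.76)(12.47)(444) = 9745 J.
Q = ΔU + W = 9745 + 6497 = 16242 J.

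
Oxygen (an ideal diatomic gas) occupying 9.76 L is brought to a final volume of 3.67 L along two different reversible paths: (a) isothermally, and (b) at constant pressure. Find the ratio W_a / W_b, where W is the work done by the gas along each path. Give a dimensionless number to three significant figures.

W_a / W_b ≈ 1.57

Path (a) isothermal: W = P₁V₁ ln(V₂/V₁) → W_a/(P₁V₁) = -0.9781.
Path (b) isobaric: W = P₁(V₂ − V₁) → W_b/(P₁V₁) = -0.624.
W_a / W_b = -0.9781 / -0.624 = 1.568.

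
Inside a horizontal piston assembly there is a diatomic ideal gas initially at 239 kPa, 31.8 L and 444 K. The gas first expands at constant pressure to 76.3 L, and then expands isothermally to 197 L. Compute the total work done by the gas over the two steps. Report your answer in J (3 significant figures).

Step 1 (isobaric): W = PΔV = (239 kPa)(76.3 − 31.8 L) = 10636 J.
After step 1: P = 239 kPa, V = 76.3 L, T = 1065 K.
Step 2 (isothermal): W = P₁V₁ ln(V₂/V₁) = (18236) ln(197/76.3) = 17297 J.
W_total = 10636 + 17297 = 27933 J.

W_total ≈ 27900 J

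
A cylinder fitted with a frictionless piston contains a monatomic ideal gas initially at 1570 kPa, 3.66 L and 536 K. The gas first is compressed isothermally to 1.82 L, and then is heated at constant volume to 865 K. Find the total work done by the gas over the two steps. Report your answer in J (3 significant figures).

Step 1 (isothermal): W = P₁V₁ ln(V₂/V₁) = (5746) ln(1.82/3.66) = -4014 J.
Step 2 (isochoric): W = 0 (constant volume).
W_total = -4014 + 0 = -4014 J.

W_total ≈ -4010 J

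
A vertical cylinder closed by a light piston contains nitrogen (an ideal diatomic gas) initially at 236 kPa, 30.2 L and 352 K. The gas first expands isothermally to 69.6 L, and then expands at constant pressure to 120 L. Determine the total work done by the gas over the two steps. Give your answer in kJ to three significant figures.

Step 1 (isothermal): W = P₁V₁ ln(V₂/V₁) = (7127) ln(69.6/30.2) = 5951 J.
After step 1: P = 102.4 kPa, V = 69.6 L, T = 352 K.
Step 2 (isobaric): W = PΔV = (102.4 kPa)(120 − 69.6 L) = 5161 J.
W_total = 5951 + 5161 = 11112 J.

W_total ≈ 11.1 kJ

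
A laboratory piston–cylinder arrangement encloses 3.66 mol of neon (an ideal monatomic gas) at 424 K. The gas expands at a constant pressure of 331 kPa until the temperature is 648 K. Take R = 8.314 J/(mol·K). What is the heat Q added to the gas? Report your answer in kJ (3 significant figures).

Isobaric: W = nRΔT = (3.66)(8.314)(224) = 6816 J.
ΔU = nCᵥΔT with Cᵥ = 3R/2: ΔU = (3.66)(12.47)(224) = 10224 J.
Q = ΔU + W = 10224 + 6816 = 17040 J.

Q ≈ 17.0 kJ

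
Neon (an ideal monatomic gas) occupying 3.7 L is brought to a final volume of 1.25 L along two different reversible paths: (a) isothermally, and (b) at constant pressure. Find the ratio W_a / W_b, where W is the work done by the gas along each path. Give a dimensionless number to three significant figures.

W_a / W_b ≈ 1.64

Path (a) isothermal: W = P₁V₁ ln(V₂/V₁) → W_a/(P₁V₁) = -1.085.
Path (b) isobaric: W = P₁(V₂ − V₁) → W_b/(P₁V₁) = -0.6622.
W_a / W_b = -1.085 / -0.6622 = 1.639.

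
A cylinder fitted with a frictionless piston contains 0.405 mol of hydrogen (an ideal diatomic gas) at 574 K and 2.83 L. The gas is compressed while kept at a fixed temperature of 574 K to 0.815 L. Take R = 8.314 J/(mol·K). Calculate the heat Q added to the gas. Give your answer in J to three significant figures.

Q ≈ -2410 J

Isothermal ⇒ ΔU = 0, so Q = W = nRT ln(V₂/V₁).
Q = (0.405)(8.314)(574) ln(0.815/2.83) = 1933 × -1.245 = -2406 J.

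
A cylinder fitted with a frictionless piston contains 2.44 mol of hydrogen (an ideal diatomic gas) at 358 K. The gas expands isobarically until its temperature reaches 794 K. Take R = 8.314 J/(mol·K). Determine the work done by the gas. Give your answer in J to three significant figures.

W ≈ 8840 J

Isobaric: W = P ΔV = nR ΔT.
W = (2.44)(8.314)(794 − 358) = 8845 J.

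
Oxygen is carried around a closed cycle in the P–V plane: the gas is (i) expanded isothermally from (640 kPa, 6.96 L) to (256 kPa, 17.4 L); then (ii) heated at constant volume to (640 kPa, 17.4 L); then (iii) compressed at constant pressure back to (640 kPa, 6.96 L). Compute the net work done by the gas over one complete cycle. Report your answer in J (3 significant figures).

Leg (i): W = PᵢVᵢ ln(V_f/Vᵢ) = (4454) ln(17.4/6.96) = 4082 J.
Leg (ii): W = 0.
Leg (iii): W = PΔV = (640)(6.96 − 17.4) = -6682 J.
W_net = 4082 − 6682 = -2600 J.

W_net ≈ -2600 J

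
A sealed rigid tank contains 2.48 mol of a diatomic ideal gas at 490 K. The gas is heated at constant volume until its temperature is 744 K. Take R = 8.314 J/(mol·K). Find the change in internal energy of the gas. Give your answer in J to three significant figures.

ΔU ≈ 13100 J

Constant volume ⇒ W = 0, so Q = ΔU = nCᵥΔT with Cᵥ = 5R/2 = 20.79 J/(mol·K).
ΔU = (2.48)(20.79)(744 − 490) = 13093 J.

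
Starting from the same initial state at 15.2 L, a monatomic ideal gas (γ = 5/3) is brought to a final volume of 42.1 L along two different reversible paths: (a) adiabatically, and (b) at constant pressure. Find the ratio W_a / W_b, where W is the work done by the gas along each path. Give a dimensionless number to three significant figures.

W_a / W_b ≈ 0.418

Path (a) adiabatic: W = P₁V₁(1 − (V₁/V₂)^(γ−1))/(γ−1) → W_a/(P₁V₁) = 0.7394.
Path (b) isobaric: W = P₁(V₂ − V₁) → W_b/(P₁V₁) = 1.77.
W_a / W_b = 0.7394 / 1.77 = 0.4178.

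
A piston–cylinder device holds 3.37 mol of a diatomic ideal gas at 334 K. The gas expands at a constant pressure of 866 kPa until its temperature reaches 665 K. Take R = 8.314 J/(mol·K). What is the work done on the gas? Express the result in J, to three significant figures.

Isobaric: W = P ΔV = nR ΔT.
W = (3.37)(8.314)(665 − 334) = 9274 J.
Work on gas = −W_by = -9274 J.

W ≈ -9270 J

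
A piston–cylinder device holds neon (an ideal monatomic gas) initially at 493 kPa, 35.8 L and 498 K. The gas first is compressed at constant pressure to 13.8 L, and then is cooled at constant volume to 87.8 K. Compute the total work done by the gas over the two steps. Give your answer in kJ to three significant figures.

Step 1 (isobaric): W = PΔV = (493 kPa)(13.8 − 35.8 L) = -10846 J.
Step 2 (isochoric): W = 0 (constant volume).
W_total = -10846 + 0 = -10846 J.

W_total ≈ -10.8 kJ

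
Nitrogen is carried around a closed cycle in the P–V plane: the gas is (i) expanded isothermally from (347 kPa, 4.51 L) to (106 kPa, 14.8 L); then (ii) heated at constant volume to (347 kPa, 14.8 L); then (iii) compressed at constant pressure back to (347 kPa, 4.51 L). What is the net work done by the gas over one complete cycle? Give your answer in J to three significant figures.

Leg (i): W = PᵢVᵢ ln(V_f/Vᵢ) = (1565) ln(14.8/4.51) = 1860 J.
Leg (ii): W = 0.
Leg (iii): W = PΔV = (347)(4.51 − 14.8) = -3571 J.
W_net = 1860 − 3571 = -1711 J.

W_net ≈ -1710 J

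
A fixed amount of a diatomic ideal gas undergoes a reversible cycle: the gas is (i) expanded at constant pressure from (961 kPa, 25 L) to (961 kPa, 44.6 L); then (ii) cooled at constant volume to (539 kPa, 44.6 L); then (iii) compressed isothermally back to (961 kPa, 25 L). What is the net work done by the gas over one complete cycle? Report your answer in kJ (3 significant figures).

Leg (i): W = PΔV = (961)(44.6 − 25) = 18836 J.
Leg (ii): W = 0.
Leg (iii): W = PᵢVᵢ ln(V_f/Vᵢ) = (24039) ln(25/44.6) = -13915 J.
W_net = 18836 − 13915 = 4920 J.

W_net ≈ 4.92 kJ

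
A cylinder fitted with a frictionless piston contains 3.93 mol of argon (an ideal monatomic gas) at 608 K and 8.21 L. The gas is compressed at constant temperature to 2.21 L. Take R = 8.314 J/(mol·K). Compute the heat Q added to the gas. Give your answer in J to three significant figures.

Isothermal ⇒ ΔU = 0, so Q = W = nRT ln(V₂/V₁).
Q = (3.93)(8.314)(608) ln(2.21/8.21) = 19866 × -1.312 = -26071 J.

Q ≈ -26100 J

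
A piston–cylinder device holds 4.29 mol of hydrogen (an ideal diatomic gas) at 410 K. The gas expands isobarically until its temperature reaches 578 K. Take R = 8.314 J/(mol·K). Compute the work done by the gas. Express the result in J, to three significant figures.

Isobaric: W = P ΔV = nR ΔT.
W = (4.29)(8.314)(578 − 410) = 5992 J.

W ≈ 5990 J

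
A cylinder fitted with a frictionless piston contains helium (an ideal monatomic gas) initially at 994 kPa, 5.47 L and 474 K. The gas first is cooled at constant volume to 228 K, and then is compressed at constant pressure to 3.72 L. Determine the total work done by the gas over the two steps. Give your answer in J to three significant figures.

Step 1 (isochoric): W = 0 (constant volume).
After step 1: P = 478.1 kPa (V unchanged).
Step 2 (isobaric): W = PΔV = (478.1 kPa)(3.72 − 5.47 L) = -836.7 J.
W_total = 0 − 836.7 = -836.7 J.

W_total ≈ -837 J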